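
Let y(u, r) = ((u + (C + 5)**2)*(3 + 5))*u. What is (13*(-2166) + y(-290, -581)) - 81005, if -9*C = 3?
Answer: 4618013/9 ≈ 5.1311e+5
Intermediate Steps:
C = -1/3 (C = -1/9*3 = -1/3 ≈ -0.33333)
y(u, r) = u*(1568/9 + 8*u) (y(u, r) = ((u + (-1/3 + 5)**2)*(3 + 5))*u = ((u + (14/3)**2)*8)*u = ((u + 196/9)*8)*u = ((196/9 + u)*8)*u = (1568/9 + 8*u)*u = u*(1568/9 + 8*u))
(13*(-2166) + y(-290, -581)) - 81005 = (13*(-2166) + (8/9)*(-290)*(196 + 9*(-290))) - 81005 = (-28158 + (8/9)*(-290)*(196 - 2610)) - 81005 = (-28158 + (8/9)*(-290)*(-2414)) - 81005 = (-28158 + 5600480/9) - 81005 = 5347058/9 - 81005 = 4618013/9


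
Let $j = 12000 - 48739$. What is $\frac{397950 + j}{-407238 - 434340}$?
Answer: $- \frac{361211}{841578} \approx -0.42921$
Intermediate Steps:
$j = -36739$ ($j = 12000 - 48739 = -36739$)
$\frac{397950 + j}{-407238 - 434340} = \frac{397950 - 36739}{-407238 - 434340} = \frac{361211}{-841578} = 361211 \left(- \frac{1}{841578}\right) = - \frac{361211}{841578}$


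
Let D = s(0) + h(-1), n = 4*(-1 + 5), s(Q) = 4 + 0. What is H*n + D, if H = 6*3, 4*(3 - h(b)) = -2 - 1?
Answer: 1183/4 ≈ 295.75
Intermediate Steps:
s(Q) = 4
h(b) = 15/4 (h(b) = 3 - (-2 - 1)/4 = 3 - ¼*(-3) = 3 + ¾ = 15/4)
n = 16 (n = 4*4 = 16)
D = 31/4 (D = 4 + 15/4 = 31/4 ≈ 7.7500)
H = 18
H*n + D = 18*16 + 31/4 = 288 + 31/4 = 1183/4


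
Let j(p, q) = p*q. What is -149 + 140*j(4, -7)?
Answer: -4069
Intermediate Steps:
-149 + 140*j(4, -7) = -149 + 140*(4*(-7)) = -149 + 140*(-28) = -149 - 3920 = -4069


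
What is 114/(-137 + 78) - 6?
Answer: -468/59 ≈ -7.9322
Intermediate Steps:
114/(-137 + 78) - 6 = 114/(-59) - 6 = 114*(-1/59) - 6 = -114/59 - 6 = -468/59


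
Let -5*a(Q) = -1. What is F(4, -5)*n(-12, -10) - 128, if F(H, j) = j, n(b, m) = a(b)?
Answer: -129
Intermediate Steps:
a(Q) = ⅕ (a(Q) = -⅕*(-1) = ⅕)
n(b, m) = ⅕
F(4, -5)*n(-12, -10) - 128 = -5*⅕ - 128 = -1 - 128 = -129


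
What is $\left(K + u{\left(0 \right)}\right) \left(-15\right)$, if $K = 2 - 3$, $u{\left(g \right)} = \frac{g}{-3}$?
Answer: $15$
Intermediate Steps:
$u{\left(g \right)} = - \frac{g}{3}$ ($u{\left(g \right)} = g \left(- \frac{1}{3}\right) = - \frac{g}{3}$)
$K = -1$
$\left(K + u{\left(0 \right)}\right) \left(-15\right) = \left(-1 - 0\right) \left(-15\right) = \left(-1 + 0\right) \left(-15\right) = \left(-1\right) \left(-15\right) = 15$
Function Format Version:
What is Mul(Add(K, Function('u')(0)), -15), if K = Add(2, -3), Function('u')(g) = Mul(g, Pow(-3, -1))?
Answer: 15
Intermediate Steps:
Function('u')(g) = Mul(Rational(-1, 3), g) (Function('u')(g) = Mul(g, Rational(-1, 3)) = Mul(Rational(-1, 3), g))
K = -1
Mul(Add(K, Function('u')(0)), -15) = Mul(Add(-1, Mul(Rational(-1, 3), 0)), -15) = Mul(Add(-1, 0), -15) = Mul(-1, -15) = 15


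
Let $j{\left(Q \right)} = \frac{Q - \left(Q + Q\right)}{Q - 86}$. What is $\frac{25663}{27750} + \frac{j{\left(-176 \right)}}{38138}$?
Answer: $\frac{64105953857}{69320582250} \approx 0.92478$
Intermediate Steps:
$j{\left(Q \right)} = - \frac{Q}{-86 + Q}$ ($j{\left(Q \right)} = \frac{Q - 2 Q}{-86 + Q} = \frac{\left(-1\right) Q}{-86 + Q} = - \frac{Q}{-86 + Q}$)
$\frac{25663}{27750} + \frac{j{\left(-176 \right)}}{38138} = \frac{25663}{27750} + \frac{\left(-1\right) \left(-176\right) \frac{1}{-86 - 176}}{38138} = 25663 \cdot \frac{1}{27750} + \left(-1\right) \left(-176\right) \frac{1}{-262} \cdot \frac{1}{38138} = \frac{25663}{27750} + \left(-1\right) \left(-176\right) \left(- \frac{1}{262}\right) \frac{1}{38138} = \frac{25663}{27750} - \frac{44}{2498039} = \frac{64105953857}{69320582250}$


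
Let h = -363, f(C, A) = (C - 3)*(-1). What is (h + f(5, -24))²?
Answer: 133225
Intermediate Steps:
f(C, A) = 3 - C (f(C, A) = (-3 + C)*(-1) = 3 - C)
(h + f(5, -24))² = (-363 + (3 - 1*5))² = (-363 + (3 - 5))² = (-363 - 2)² = (-365)² = 133225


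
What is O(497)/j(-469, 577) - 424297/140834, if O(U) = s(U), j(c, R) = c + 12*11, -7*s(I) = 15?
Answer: -998804113/332227406 ≈ -3.0064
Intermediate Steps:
s(I) = -15/7 (s(I) = -⅐*15 = -15/7)
j(c, R) = 132 + c (j(c, R) = c + 132 = 132 + c)
O(U) = -15/7
O(497)/j(-469, 577) - 424297/140834 = -15/(7*(132 - 469)) - 424297/140834 = -15/7/(-337) - 424297*1/140834 = -15/7*(-1/337) - 424297/140834 = 15/2359 - 424297/140834 = -998804113/332227406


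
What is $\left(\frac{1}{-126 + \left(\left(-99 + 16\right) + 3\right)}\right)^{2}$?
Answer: $\frac{1}{42436} \approx 2.3565 \cdot 10^{-5}$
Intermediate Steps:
$\left(\frac{1}{-126 + \left(\left(-99 + 16\right) + 3\right)}\right)^{2} = \left(\frac{1}{-126 + \left(-83 + 3\right)}\right)^{2} = \left(\frac{1}{-126 - 80}\right)^{2} = \left(\frac{1}{-206}\right)^{2} = \left(- \frac{1}{206}\right)^{2} = \frac{1}{42436}$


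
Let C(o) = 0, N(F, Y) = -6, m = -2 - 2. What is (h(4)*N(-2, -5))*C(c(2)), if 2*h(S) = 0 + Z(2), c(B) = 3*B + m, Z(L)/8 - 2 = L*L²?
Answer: 0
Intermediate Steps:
m = -4
Z(L) = 16 + 8*L³ (Z(L) = 16 + 8*(L*L²) = 16 + 8*L³)
c(B) = -4 + 3*B (c(B) = 3*B - 4 = -4 + 3*B)
h(S) = 40 (h(S) = (0 + (16 + 8*2³))/2 = (0 + (16 + 8*8))/2 = (0 + (16 + 64))/2 = (0 + 80)/2 = (½)*80 = 40)
(h(4)*N(-2, -5))*C(c(2)) = (40*(-6))*0 = -240*0 = 0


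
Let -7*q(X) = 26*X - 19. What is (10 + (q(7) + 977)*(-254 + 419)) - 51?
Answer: 1101253/7 ≈ 1.5732e+5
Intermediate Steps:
q(X) = 19/7 - 26*X/7 (q(X) = -(26*X - 19)/7 = -(-19 + 26*X)/7 = 19/7 - 26*X/7)
(10 + (q(7) + 977)*(-254 + 419)) - 51 = (10 + ((19/7 - 26/7*7) + 977)*(-254 + 419)) - 51 = (10 + ((19/7 - 26) + 977)*165) - 51 = (10 + (-163/7 + 977)*165) - 51 = (10 + (6676/7)*165) - 51 = (10 + 1101540/7) - 51 = 1101610/7 - 51 = 1101253/7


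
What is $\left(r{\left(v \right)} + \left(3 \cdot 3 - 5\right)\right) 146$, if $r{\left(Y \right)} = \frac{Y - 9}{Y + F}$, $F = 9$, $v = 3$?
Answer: $511$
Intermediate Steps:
$r{\left(Y \right)} = \frac{-9 + Y}{9 + Y}$ ($r{\left(Y \right)} = \frac{Y - 9}{Y + 9} = \frac{-9 + Y}{9 + Y}$)
$\left(r{\left(v \right)} + \left(3 \cdot 3 - 5\right)\right) 146 = \left(\frac{-9 + 3}{9 + 3} + \left(3 \cdot 3 - 5\right)\right) 146 = \left(\frac{1}{12} \left(-6\right) + \left(9 - 5\right)\right) 146 = \left(\frac{1}{12} \left(-6\right) + 4\right) 146 = \left(- \frac{1}{2} + 4\right) 146 = \frac{7}{2} \cdot 146 = 511$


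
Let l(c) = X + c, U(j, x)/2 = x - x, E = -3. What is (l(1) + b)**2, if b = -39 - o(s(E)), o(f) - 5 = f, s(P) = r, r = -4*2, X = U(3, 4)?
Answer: 1225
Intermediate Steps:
U(j, x) = 0 (U(j, x) = 2*(x - x) = 2*0 = 0)
X = 0
r = -8
s(P) = -8
o(f) = 5 + f
b = -36 (b = -39 - (5 - 8) = -39 - 1*(-3) = -39 + 3 = -36)
l(c) = c (l(c) = 0 + c = c)
(l(1) + b)**2 = (1 - 36)**2 = (-35)**2 = 1225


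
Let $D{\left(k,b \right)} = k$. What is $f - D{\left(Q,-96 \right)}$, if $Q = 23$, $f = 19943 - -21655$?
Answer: $41575$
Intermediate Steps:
$f = 41598$ ($f = 19943 + 21655 = 41598$)
$f - D{\left(Q,-96 \right)} = 41598 - 23 = 41575$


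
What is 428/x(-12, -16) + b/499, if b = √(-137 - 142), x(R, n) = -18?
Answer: -214/9 + 3*I*√31/499 ≈ -23.778 + 0.033474*I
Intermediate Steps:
b = 3*I*√31 (b = √(-279) = 3*I*√31 ≈ 16.703*I)
428/x(-12, -16) + b/499 = 428/(-18) + (3*I*√31)/499 = 428*(-1/18) + (3*I*√31)*(1/499) = -214/9 + 3*I*√31/499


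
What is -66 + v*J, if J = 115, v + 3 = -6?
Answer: -1101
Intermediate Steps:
v = -9 (v = -3 - 6 = -9)
-66 + v*J = -66 - 9*115 = -66 - 1035 = -1101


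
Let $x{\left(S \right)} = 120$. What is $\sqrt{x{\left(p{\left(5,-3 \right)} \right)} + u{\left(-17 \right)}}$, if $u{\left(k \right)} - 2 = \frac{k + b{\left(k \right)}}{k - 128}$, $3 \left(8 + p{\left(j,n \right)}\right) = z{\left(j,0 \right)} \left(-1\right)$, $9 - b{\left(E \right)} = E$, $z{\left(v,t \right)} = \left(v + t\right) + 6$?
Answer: $\frac{\sqrt{2563745}}{145} \approx 11.043$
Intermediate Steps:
$z{\left(v,t \right)} = 6 + t + v$ ($z{\left(v,t \right)} = \left(t + v\right) + 6 = 6 + t + v$)
$b{\left(E \right)} = 9 - E$
$p{\left(j,n \right)} = -10 - \frac{j}{3}$ ($p{\left(j,n \right)} = -8 + \frac{\left(6 + 0 + j\right) \left(-1\right)}{3} = -8 + \frac{\left(6 + j\right) \left(-1\right)}{3} = -8 + \frac{-6 - j}{3} = -8 - \left(2 + \frac{j}{3}\right) = -10 - \frac{j}{3}$)
$u{\left(k \right)} = 2 + \frac{9}{-128 + k}$ ($u{\left(k \right)} = 2 + \frac{k - \left(-9 + k\right)}{k - 128} = 2 + \frac{9}{-128 + k}$)
$\sqrt{x{\left(p{\left(5,-3 \right)} \right)} + u{\left(-17 \right)}} = \sqrt{120 + \frac{-247 + 2 \left(-17\right)}{-128 - 17}} = \sqrt{120 + \frac{-247 - 34}{-145}} = \sqrt{120 - - \frac{281}{145}} = \sqrt{120 + \frac{281}{145}} = \sqrt{\frac{17681}{145}} = \frac{\sqrt{2563745}}{145}$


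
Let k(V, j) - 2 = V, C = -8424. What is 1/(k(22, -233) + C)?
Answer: -1/8400 ≈ -0.00011905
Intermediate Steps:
k(V, j) = 2 + V
1/(k(22, -233) + C) = 1/((2 + 22) - 8424) = 1/(24 - 8424) = 1/(-8400) = -1/8400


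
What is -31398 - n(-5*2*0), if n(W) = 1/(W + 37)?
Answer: -1161727/37 ≈ -31398.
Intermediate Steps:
n(W) = 1/(37 + W)
-31398 - n(-5*2*0) = -31398 - 1/(37 - 5*2*0) = -31398 - 1/(37 - 10*0) = -31398 - 1/(37 + 0) = -31398 - 1/37 = -1161727/37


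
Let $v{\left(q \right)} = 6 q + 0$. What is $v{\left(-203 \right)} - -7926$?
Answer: $6708$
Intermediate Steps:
$v{\left(q \right)} = 6 q$
$v{\left(-203 \right)} - -7926 = 6 \left(-203\right) - -7926 = -1218 + 7926 = 6708$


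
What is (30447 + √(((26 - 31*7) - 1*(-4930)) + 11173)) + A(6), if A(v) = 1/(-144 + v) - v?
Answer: 4200857/138 + 6*√442 ≈ 30567.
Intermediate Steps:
(30447 + √(((26 - 31*7) - 1*(-4930)) + 11173)) + A(6) = (30447 + √(((26 - 31*7) - 1*(-4930)) + 11173)) + (1 - 1*6² + 144*6)/(-144 + 6) = (30447 + √(((26 - 217) + 4930) + 11173)) + (1 - 1*36 + 864)/(-138) = (30447 + √((-191 + 4930) + 11173)) - (1 - 36 + 864)/138 = (30447 + √(4739 + 11173)) - 1/138*829 = (30447 + √15912) - 829/138 = (30447 + 6*√442) - 829/138 = 4200857/138 + 6*√442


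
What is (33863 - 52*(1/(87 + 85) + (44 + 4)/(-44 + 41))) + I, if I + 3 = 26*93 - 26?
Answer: 1594599/43 ≈ 37084.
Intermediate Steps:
I = 2389 (I = -3 + (26*93 - 26) = -3 + (2418 - 26) = -3 + 2392 = 2389)
(33863 - 52*(1/(87 + 85) + (44 + 4)/(-44 + 41))) + I = (33863 - 52*(1/(87 + 85) + (44 + 4)/(-44 + 41))) + 2389 = (33863 - 52*(1/172 + 48/(-3))) + 2389 = (33863 - 52*(1/172 + 48*(-1/3))) + 2389 = (33863 - 52*(1/172 - 16)) + 2389 = (33863 - 52*(-2751/172)) + 2389 = (33863 + 35763/43) + 2389 = 1491872/43 + 2389 = 1594599/43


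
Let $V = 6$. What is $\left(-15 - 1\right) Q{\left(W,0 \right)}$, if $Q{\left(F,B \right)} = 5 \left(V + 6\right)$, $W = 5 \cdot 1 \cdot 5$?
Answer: $-960$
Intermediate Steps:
$W = 25$ ($W = 5 \cdot 5 = 25$)
$Q{\left(F,B \right)} = 60$ ($Q{\left(F,B \right)} = 5 \left(6 + 6\right) = 5 \cdot 12 = 60$)
$\left(-15 - 1\right) Q{\left(W,0 \right)} = \left(-15 - 1\right) 60 = \left(-16\right) 60 = -960$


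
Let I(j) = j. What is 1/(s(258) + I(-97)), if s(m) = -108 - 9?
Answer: -1/214 ≈ -0.0046729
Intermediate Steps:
s(m) = -117
1/(s(258) + I(-97)) = 1/(-117 - 97) = 1/(-214) = -1/214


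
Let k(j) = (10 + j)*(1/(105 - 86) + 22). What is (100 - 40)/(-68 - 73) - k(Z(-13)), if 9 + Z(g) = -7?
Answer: 117778/893 ≈ 131.89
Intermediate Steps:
Z(g) = -16 (Z(g) = -9 - 7 = -16)
k(j) = 4190/19 + 419*j/19 (k(j) = (10 + j)*(1/19 + 22) = (10 + j)*(419/19) = 4190/19 + 419*j/19)
(100 - 40)/(-68 - 73) - k(Z(-13)) = (100 - 40)/(-68 - 73) - (4190/19 + (419/19)*(-16)) = 60/(-141) - (4190/19 - 6704/19) = -1/141*60 - 1*(-2514/19) = -20/47 + 2514/19 = 117778/893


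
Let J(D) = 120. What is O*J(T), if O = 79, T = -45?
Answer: 9480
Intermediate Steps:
O*J(T) = 79*120 = 9480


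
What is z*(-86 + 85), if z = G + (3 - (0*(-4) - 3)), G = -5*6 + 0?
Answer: 24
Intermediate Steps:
G = -30 (G = -30 + 0 = -30)
z = -24 (z = -30 + (3 - (0*(-4) - 3)) = -30 + (3 - (0 - 3)) = -30 + (3 - 1*(-3)) = -30 + (3 + 3) = -30 + 6 = -24)
z*(-86 + 85) = -24*(-86 + 85) = -24*(-1) = 24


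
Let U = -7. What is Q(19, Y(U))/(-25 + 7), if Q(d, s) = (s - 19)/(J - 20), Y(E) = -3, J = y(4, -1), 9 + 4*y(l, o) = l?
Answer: -44/765 ≈ -0.057516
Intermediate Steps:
y(l, o) = -9/4 + l/4
J = -5/4 (J = -9/4 + (¼)*4 = -9/4 + 1 = -5/4 ≈ -1.2500)
Q(d, s) = 76/85 - 4*s/85 (Q(d, s) = (s - 19)/(-5/4 - 20) = (-19 + s)/(-85/4) = (-19 + s)*(-4/85) = 76/85 - 4*s/85)
Q(19, Y(U))/(-25 + 7) = (76/85 - 4/85*(-3))/(-25 + 7) = (76/85 + 12/85)/(-18) = (88/85)*(-1/18) = -44/765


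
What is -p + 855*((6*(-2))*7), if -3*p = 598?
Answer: -214862/3 ≈ -71621.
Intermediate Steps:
p = -598/3 (p = -⅓*598 = -598/3 ≈ -199.33)
-p + 855*((6*(-2))*7) = -1*(-598/3) + 855*((6*(-2))*7) = 598/3 + 855*(-12*7) = 598/3 + 855*(-84) = 598/3 - 71820 = -214862/3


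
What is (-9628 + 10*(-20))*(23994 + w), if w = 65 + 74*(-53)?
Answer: -197906436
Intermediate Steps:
w = -3857 (w = 65 - 3922 = -3857)
(-9628 + 10*(-20))*(23994 + w) = (-9628 + 10*(-20))*(23994 - 3857) = (-9628 - 200)*20137 = -9828*20137 = -197906436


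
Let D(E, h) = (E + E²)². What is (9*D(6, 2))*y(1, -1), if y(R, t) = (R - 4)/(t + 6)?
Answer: -47628/5 ≈ -9525.6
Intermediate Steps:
y(R, t) = (-4 + R)/(6 + t)
(9*D(6, 2))*y(1, -1) = (9*(6²*(1 + 6)²))*((-4 + 1)/(6 - 1)) = (9*(36*7²))*(-3/5) = (9*(36*49))*((⅕)*(-3)) = (9*1764)*(-⅗) = 15876*(-⅗) = -47628/5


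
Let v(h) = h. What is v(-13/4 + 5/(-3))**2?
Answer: 3481/144 ≈ 24.174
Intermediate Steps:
v(-13/4 + 5/(-3))**2 = (-13/4 + 5/(-3))**2 = (-13*1/4 + 5*(-1/3))**2 = (-13/4 - 5/3)**2 = (-59/12)**2 = 3481/144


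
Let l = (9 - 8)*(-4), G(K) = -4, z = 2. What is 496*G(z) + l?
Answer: -1988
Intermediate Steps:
l = -4 (l = 1*(-4) = -4)
496*G(z) + l = 496*(-4) - 4 = -1984 - 4 = -1988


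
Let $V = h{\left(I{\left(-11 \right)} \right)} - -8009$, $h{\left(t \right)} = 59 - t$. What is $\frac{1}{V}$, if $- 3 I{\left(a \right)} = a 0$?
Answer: $\frac{1}{8068} \approx 0.00012395$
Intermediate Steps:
$I{\left(a \right)} = 0$ ($I{\left(a \right)} = - \frac{a 0}{3} = \left(- \frac{1}{3}\right) 0 = 0$)
$V = 8068$ ($V = \left(59 - 0\right) - -8009 = \left(59 + 0\right) + 8009 = 59 + 8009 = 8068$)
$\frac{1}{V} = \frac{1}{8068}$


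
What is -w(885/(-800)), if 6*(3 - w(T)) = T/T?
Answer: -17/6 ≈ -2.8333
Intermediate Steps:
w(T) = 17/6 (w(T) = 3 - T/(6*T) = 3 - ⅙*1 = 3 - ⅙ = 17/6)
-w(885/(-800)) = -1*17/6 = -17/6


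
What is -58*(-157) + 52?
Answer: 9158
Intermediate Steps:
-58*(-157) + 52 = 9106 + 52 = 9158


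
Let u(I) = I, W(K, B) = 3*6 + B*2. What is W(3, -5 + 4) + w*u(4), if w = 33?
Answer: 148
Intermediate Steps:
W(K, B) = 18 + 2*B
W(3, -5 + 4) + w*u(4) = (18 + 2*(-5 + 4)) + 33*4 = (18 + 2*(-1)) + 132 = (18 - 2) + 132 = 16 + 132 = 148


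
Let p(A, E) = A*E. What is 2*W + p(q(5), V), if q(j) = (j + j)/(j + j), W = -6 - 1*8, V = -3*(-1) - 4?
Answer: -29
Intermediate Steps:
V = -1 (V = 3 - 4 = -1)
W = -14 (W = -6 - 8 = -14)
q(j) = 1 (q(j) = (2*j)/((2*j)) = (2*j)*(1/(2*j)) = 1)
2*W + p(q(5), V) = 2*(-14) + 1*(-1) = -28 - 1 = -29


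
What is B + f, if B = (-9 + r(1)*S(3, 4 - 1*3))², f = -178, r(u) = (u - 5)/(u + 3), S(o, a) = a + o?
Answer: -9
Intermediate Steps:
r(u) = (-5 + u)/(3 + u)
B = 169 (B = (-9 + ((-5 + 1)/(3 + 1))*((4 - 1*3) + 3))² = (-9 + (-4/4)*((4 - 3) + 3))² = (-9 + ((¼)*(-4))*(1 + 3))² = (-9 - 1*4)² = (-9 - 4)² = (-13)² = 169)
B + f = 169 - 178 = -9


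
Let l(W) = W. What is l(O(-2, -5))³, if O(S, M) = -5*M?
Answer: 15625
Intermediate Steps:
l(O(-2, -5))³ = (-5*(-5))³ = 25³ = 15625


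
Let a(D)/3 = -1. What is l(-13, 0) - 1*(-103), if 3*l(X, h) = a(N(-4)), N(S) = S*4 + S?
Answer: 102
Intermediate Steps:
N(S) = 5*S (N(S) = 4*S + S = 5*S)
a(D) = -3 (a(D) = 3*(-1) = -3)
l(X, h) = -1 (l(X, h) = (⅓)*(-3) = -1)
l(-13, 0) - 1*(-103) = -1 - 1*(-103) = -1 + 103 = 102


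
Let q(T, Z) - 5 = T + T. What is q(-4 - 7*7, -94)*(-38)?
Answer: 3838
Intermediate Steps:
q(T, Z) = 5 + 2*T (q(T, Z) = 5 + (T + T) = 5 + 2*T)
q(-4 - 7*7, -94)*(-38) = (5 + 2*(-4 - 7*7))*(-38) = (5 + 2*(-4 - 49))*(-38) = (5 + 2*(-53))*(-38) = (5 - 106)*(-38) = -101*(-38) = 3838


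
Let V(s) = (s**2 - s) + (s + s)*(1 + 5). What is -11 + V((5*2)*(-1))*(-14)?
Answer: 129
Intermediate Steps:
V(s) = s**2 + 11*s (V(s) = (s**2 - s) + (2*s)*6 = (s**2 - s) + 12*s = s**2 + 11*s)
-11 + V((5*2)*(-1))*(-14) = -11 + (((5*2)*(-1))*(11 + (5*2)*(-1)))*(-14) = -11 + ((10*(-1))*(11 + 10*(-1)))*(-14) = -11 - 10*(11 - 10)*(-14) = -11 - 10*1*(-14) = -11 - 10*(-14) = -11 + 140 = 129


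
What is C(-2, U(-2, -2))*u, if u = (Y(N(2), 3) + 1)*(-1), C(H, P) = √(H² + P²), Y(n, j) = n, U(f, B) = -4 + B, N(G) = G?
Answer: -6*√10 ≈ -18.974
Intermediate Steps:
u = -3 (u = (2 + 1)*(-1) = 3*(-1) = -3)
C(-2, U(-2, -2))*u = √((-2)² + (-4 - 2)²)*(-3) = √(4 + (-6)²)*(-3) = √(4 + 36)*(-3) = √40*(-3) = (2*√10)*(-3) = -6*√10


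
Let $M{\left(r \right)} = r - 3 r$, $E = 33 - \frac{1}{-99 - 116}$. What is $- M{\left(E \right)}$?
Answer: $\frac{14192}{215} \approx 66.009$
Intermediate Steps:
$E = \frac{7096}{215}$ ($E = 33 - \frac{1}{-215} = 33 - - \frac{1}{215} = 33 + \frac{1}{215} = \frac{7096}{215} \approx 33.005$)
$M{\left(r \right)} = - 2 r$
$- M{\left(E \right)} = - \frac{\left(-2\right) 7096}{215} = \left(-1\right) \left(- \frac{14192}{215}\right) = \frac{14192}{215}$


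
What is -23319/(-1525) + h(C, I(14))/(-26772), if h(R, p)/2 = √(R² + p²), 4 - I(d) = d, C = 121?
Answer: 23319/1525 - √14741/13386 ≈ 15.282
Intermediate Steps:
I(d) = 4 - d
h(R, p) = 2*√(R² + p²)
-23319/(-1525) + h(C, I(14))/(-26772) = -23319/(-1525) + (2*√(121² + (4 - 1*14)²))/(-26772) = -23319*(-1/1525) + (2*√(14641 + (4 - 14)²))*(-1/26772) = 23319/1525 + (2*√(14641 + (-10)²))*(-1/26772) = 23319/1525 + (2*√(14641 + 100))*(-1/26772) = 23319/1525 + (2*√14741)*(-1/26772) = 23319/1525 - √14741/13386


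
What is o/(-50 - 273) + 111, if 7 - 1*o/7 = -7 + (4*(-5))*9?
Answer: 34495/323 ≈ 106.80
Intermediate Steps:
o = 1358 (o = 49 - 7*(-7 + (4*(-5))*9) = 49 - 7*(-7 - 20*9) = 49 - 7*(-7 - 180) = 49 - 7*(-187) = 49 + 1309 = 1358)
o/(-50 - 273) + 111 = 1358/(-50 - 273) + 111 = 1358/(-323) + 111 = -1/323*1358 + 111 = -1358/323 + 111 = 34495/323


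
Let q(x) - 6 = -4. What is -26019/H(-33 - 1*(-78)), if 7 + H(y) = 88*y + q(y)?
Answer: -3717/565 ≈ -6.5788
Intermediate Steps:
q(x) = 2 (q(x) = 6 - 4 = 2)
H(y) = -5 + 88*y (H(y) = -7 + (88*y + 2) = -7 + (2 + 88*y) = -5 + 88*y)
-26019/H(-33 - 1*(-78)) = -26019/(-5 + 88*(-33 - 1*(-78))) = -26019/(-5 + 88*(-33 + 78)) = -26019/(-5 + 88*45) = -26019/(-5 + 3960) = -26019/3955 = -26019*1/3955 = -3717/565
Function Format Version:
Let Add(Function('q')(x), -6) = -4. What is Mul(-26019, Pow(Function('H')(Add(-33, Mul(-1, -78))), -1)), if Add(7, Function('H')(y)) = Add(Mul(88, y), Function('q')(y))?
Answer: Rational(-3717, 565) ≈ -6.5788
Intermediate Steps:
Function('q')(x) = 2 (Function('q')(x) = Add(6, -4) = 2)
Function('H')(y) = Add(-5, Mul(88, y)) (Function('H')(y) = Add(-7, Add(Mul(88, y), 2)) = Add(-7, Add(2, Mul(88, y))) = Add(-5, Mul(88, y)))
Mul(-26019, Pow(Function('H')(Add(-33, Mul(-1, -78))), -1)) = Mul(-26019, Pow(Add(-5, Mul(88, Add(-33, Mul(-1, -78)))), -1)) = Mul(-26019, Pow(Add(-5, Mul(88, Add(-33, 78))), -1)) = Mul(-26019, Pow(Add(-5, Mul(88, 45)), -1)) = Mul(-26019, Pow(Add(-5, 3960), -1)) = Mul(-26019, Pow(3955, -1)) = Mul(-26019, Rational(1, 3955)) = Rational(-3717, 565)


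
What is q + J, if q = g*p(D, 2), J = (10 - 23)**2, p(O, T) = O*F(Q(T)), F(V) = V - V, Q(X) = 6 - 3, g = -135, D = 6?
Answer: 169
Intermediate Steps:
Q(X) = 3
F(V) = 0
p(O, T) = 0 (p(O, T) = O*0 = 0)
J = 169 (J = (-13)**2 = 169)
q = 0 (q = -135*0 = 0)
q + J = 0 + 169 = 169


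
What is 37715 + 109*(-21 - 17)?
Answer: 33573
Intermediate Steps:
37715 + 109*(-21 - 17) = 37715 + 109*(-38) = 37715 - 4142 = 33573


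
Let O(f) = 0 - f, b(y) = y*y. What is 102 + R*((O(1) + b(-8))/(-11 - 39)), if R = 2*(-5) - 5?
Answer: 1209/10 ≈ 120.90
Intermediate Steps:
b(y) = y²
O(f) = -f
R = -15 (R = -10 - 5 = -15)
102 + R*((O(1) + b(-8))/(-11 - 39)) = 102 - 15*(-1*1 + (-8)²)/(-11 - 39) = 102 - 15*(-1 + 64)/(-50) = 102 - 945*(-1)/50 = 102 - 15*(-63/50) = 102 + 189/10 = 1209/10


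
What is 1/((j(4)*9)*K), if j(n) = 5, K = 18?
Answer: 1/810 ≈ 0.0012346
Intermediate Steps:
1/((j(4)*9)*K) = 1/((5*9)*18) = 1/(45*18) = 1/810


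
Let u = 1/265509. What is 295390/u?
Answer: 78428703510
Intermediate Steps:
u = 1/265509 ≈ 3.7664e-6
295390/u = 295390/(1/265509) = 295390*265509 = 78428703510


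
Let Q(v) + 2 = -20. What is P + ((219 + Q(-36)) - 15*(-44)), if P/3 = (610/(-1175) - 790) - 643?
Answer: -809236/235 ≈ -3443.6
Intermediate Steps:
Q(v) = -22 (Q(v) = -2 - 20 = -22)
P = -1010631/235 (P = 3*((610/(-1175) - 790) - 643) = 3*((610*(-1/1175) - 790) - 643) = 3*((-122/235 - 790) - 643) = 3*(-185772/235 - 643) = 3*(-336877/235) = -1010631/235 ≈ -4300.6)
P + ((219 + Q(-36)) - 15*(-44)) = -1010631/235 + ((219 - 22) - 15*(-44)) = -1010631/235 + (197 + 660) = -1010631/235 + 857 = -809236/235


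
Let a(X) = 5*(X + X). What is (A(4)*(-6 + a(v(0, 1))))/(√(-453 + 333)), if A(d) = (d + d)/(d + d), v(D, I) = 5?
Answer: -11*I*√30/15 ≈ -4.0166*I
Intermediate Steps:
a(X) = 10*X (a(X) = 5*(2*X) = 10*X)
A(d) = 1 (A(d) = (2*d)/((2*d)) = (2*d)*(1/(2*d)) = 1)
(A(4)*(-6 + a(v(0, 1))))/(√(-453 + 333)) = (1*(-6 + 10*5))/(√(-453 + 333)) = (1*(-6 + 50))/(√(-120)) = (1*44)/((2*I*√30)) = 44*(-I*√30/60) = -11*I*√30/15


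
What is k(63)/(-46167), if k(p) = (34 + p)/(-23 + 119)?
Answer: -97/4432032 ≈ -2.1886e-5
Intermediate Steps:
k(p) = 17/48 + p/96 (k(p) = (34 + p)/96 = (34 + p)*(1/96) = 17/48 + p/96)
k(63)/(-46167) = (17/48 + (1/96)*63)/(-46167) = (17/48 + 21/32)*(-1/46167) = (97/96)*(-1/46167) = -97/4432032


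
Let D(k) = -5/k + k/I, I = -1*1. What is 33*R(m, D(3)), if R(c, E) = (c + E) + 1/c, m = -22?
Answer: -1763/2 ≈ -881.50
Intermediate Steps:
I = -1
D(k) = -k - 5/k (D(k) = -5/k + k/(-1) = -5/k + k*(-1) = -5/k - k = -k - 5/k)
R(c, E) = E + c + 1/c (R(c, E) = (E + c) + 1/c = E + c + 1/c)
33*R(m, D(3)) = 33*((-1*3 - 5/3) - 22 + 1/(-22)) = 33*((-3 - 5*⅓) - 22 - 1/22) = 33*((-3 - 5/3) - 22 - 1/22) = 33*(-14/3 - 22 - 1/22) = 33*(-1763/66) = -1763/2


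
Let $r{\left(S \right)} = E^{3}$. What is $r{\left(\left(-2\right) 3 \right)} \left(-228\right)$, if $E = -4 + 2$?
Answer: $1824$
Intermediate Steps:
$E = -2$
$r{\left(S \right)} = -8$ ($r{\left(S \right)} = \left(-2\right)^{3} = -8$)
$r{\left(\left(-2\right) 3 \right)} \left(-228\right) = \left(-8\right) \left(-228\right) = 1824$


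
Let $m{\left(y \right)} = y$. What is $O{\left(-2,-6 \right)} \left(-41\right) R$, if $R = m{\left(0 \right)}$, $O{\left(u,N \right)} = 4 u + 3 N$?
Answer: $0$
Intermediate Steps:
$O{\left(u,N \right)} = 3 N + 4 u$
$R = 0$
$O{\left(-2,-6 \right)} \left(-41\right) R = \left(3 \left(-6\right) + 4 \left(-2\right)\right) \left(-41\right) 0 = \left(-18 - 8\right) \left(-41\right) 0 = \left(-26\right) \left(-41\right) 0 = 1066 \cdot 0 = 0$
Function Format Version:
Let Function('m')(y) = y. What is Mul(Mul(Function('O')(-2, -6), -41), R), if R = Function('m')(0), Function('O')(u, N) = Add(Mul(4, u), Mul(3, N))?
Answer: 0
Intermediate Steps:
Function('O')(u, N) = Add(Mul(3, N), Mul(4, u))
R = 0
Mul(Mul(Function('O')(-2, -6), -41), R) = Mul(Mul(Add(Mul(3, -6), Mul(4, -2)), -41), 0) = Mul(Mul(Add(-18, -8), -41), 0) = Mul(Mul(-26, -41), 0) = Mul(1066, 0) = 0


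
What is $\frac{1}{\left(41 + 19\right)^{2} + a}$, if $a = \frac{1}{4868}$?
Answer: $\frac{4868}{17524801} \approx 0.00027778$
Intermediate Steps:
$a = \frac{1}{4868} \approx 0.00020542$
$\frac{1}{\left(41 + 19\right)^{2} + a} = \frac{1}{\left(41 + 19\right)^{2} + \frac{1}{4868}} = \frac{1}{60^{2} + \frac{1}{4868}} = \frac{1}{3600 + \frac{1}{4868}} = \frac{1}{\frac{17524801}{4868}} = \frac{4868}{17524801}$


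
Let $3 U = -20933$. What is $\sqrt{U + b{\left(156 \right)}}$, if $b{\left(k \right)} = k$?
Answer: $\frac{i \sqrt{61395}}{3} \approx 82.593 i$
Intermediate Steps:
$U = - \frac{20933}{3}$ ($U = \frac{1}{3} \left(-20933\right) = - \frac{20933}{3} \approx -6977.7$)
$\sqrt{U + b{\left(156 \right)}} = \sqrt{- \frac{20933}{3} + 156} = \sqrt{- \frac{20465}{3}} = \frac{i \sqrt{61395}}{3}$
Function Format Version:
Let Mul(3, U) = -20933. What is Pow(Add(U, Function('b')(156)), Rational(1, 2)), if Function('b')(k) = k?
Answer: Mul(Rational(1, 3), I, Pow(61395, Rational(1, 2))) ≈ Mul(82.593, I)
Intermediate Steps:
U = Rational(-20933, 3) (U = Mul(Rational(1, 3), -20933) = Rational(-20933, 3) ≈ -6977.7)
Pow(Add(U, Function('b')(156)), Rational(1, 2)) = Pow(Add(Rational(-20933, 3), 156), Rational(1, 2)) = Pow(Rational(-20465, 3), Rational(1, 2)) = Mul(Rational(1, 3), I, Pow(61395, Rational(1, 2)))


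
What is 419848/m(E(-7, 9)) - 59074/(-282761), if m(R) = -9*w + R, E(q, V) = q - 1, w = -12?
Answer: 29680636932/7069025 ≈ 4198.7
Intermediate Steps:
E(q, V) = -1 + q
m(R) = 108 + R (m(R) = -9*(-12) + R = 108 + R)
419848/m(E(-7, 9)) - 59074/(-282761) = 419848/(108 + (-1 - 7)) - 59074/(-282761) = 419848/(108 - 8) - 59074*(-1/282761) = 419848/100 + 59074/282761 = 419848*(1/100) + 59074/282761 = 104962/25 + 59074/282761 = 29680636932/7069025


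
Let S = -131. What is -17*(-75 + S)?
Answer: 3502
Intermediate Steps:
-17*(-75 + S) = -17*(-75 - 131) = -17*(-206) = 3502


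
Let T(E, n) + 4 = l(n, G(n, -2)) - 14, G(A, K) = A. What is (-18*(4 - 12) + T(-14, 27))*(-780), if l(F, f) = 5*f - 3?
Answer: -201240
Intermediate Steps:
l(F, f) = -3 + 5*f
T(E, n) = -21 + 5*n (T(E, n) = -4 + ((-3 + 5*n) - 14) = -4 + (-17 + 5*n) = -21 + 5*n)
(-18*(4 - 12) + T(-14, 27))*(-780) = (-18*(4 - 12) + (-21 + 5*27))*(-780) = (-18*(-8) + (-21 + 135))*(-780) = (144 + 114)*(-780) = 258*(-780) = -201240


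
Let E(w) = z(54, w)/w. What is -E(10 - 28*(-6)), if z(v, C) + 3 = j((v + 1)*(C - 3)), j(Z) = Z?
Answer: -4811/89 ≈ -54.056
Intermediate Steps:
z(v, C) = -3 + (1 + v)*(-3 + C) (z(v, C) = -3 + (v + 1)*(C - 3) = -3 + (1 + v)*(-3 + C))
E(w) = (-168 + 55*w)/w (E(w) = (-6 + w - 3*54 + w*54)/w = (-6 + w - 162 + 54*w)/w = (-168 + 55*w)/w)
-E(10 - 28*(-6)) = -(55 - 168/(10 - 28*(-6))) = -(55 - 168/(10 + 168)) = -(55 - 168/178) = -(55 - 168*1/178) = -(55 - 84/89) = -1*4811/89 = -4811/89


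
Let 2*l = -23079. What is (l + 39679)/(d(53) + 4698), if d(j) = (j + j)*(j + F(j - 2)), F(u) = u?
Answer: 56279/31444 ≈ 1.7898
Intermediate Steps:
d(j) = 2*j*(-2 + 2*j) (d(j) = (j + j)*(j + (j - 2)) = (2*j)*(j + (-2 + j)) = (2*j)*(-2 + 2*j) = 2*j*(-2 + 2*j))
l = -23079/2 (l = (½)*(-23079) = -23079/2 ≈ -11540.)
(l + 39679)/(d(53) + 4698) = (-23079/2 + 39679)/(4*53*(-1 + 53) + 4698) = 56279/(2*(4*53*52 + 4698)) = 56279/(2*(11024 + 4698)) = (56279/2)/15722 = (56279/2)*(1/15722) = 56279/31444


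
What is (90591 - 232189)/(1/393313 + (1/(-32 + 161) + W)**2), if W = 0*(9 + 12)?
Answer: -463388066494767/204977 ≈ -2.2607e+9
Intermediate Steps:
W = 0 (W = 0*21 = 0)
(90591 - 232189)/(1/393313 + (1/(-32 + 161) + W)**2) = (90591 - 232189)/(1/393313 + (1/(-32 + 161) + 0)**2) = -141598/(1/393313 + (1/129 + 0)**2) = -141598/(1/393313 + (1/129)**2) = -141598/(1/393313 + 1/16641) = -141598/409954/6545121633 = -141598*6545121633/409954 = -463388066494767/204977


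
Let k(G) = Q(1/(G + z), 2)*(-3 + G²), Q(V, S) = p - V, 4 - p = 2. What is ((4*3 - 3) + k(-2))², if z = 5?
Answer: 1024/9 ≈ 113.78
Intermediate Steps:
p = 2 (p = 4 - 1*2 = 4 - 2 = 2)
Q(V, S) = 2 - V
k(G) = (-3 + G²)*(2 - 1/(5 + G)) (k(G) = (2 - 1/(G + 5))*(-3 + G²) = (2 - 1/(5 + G))*(-3 + G²) = (-3 + G²)*(2 - 1/(5 + G)))
((4*3 - 3) + k(-2))² = ((4*3 - 3) + (-3 + (-2)²)*(9 + 2*(-2))/(5 - 2))² = ((12 - 3) + (-3 + 4)*(9 - 4)/3)² = (9 + (⅓)*1*5)² = (9 + 5/3)² = (32/3)² = 1024/9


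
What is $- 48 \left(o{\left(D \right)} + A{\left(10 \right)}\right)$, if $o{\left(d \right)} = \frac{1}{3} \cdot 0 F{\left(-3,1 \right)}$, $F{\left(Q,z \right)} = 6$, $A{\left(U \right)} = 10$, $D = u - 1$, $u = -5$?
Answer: $-480$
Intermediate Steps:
$D = -6$ ($D = -5 - 1 = -6$)
$o{\left(d \right)} = 0$ ($o{\left(d \right)} = \frac{1}{3} \cdot 0 \cdot 6 = 0 \cdot 6 = 0$)
$- 48 \left(o{\left(D \right)} + A{\left(10 \right)}\right) = - 48 \left(0 + 10\right) = \left(-48\right) 10 = -480$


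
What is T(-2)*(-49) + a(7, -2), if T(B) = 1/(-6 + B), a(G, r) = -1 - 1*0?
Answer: 41/8 ≈ 5.1250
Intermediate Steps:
a(G, r) = -1 (a(G, r) = -1 + 0 = -1)
T(-2)*(-49) + a(7, -2) = -49/(-6 - 2) - 1 = -49/(-8) - 1 = -⅛*(-49) - 1 = 49/8 - 1 = 41/8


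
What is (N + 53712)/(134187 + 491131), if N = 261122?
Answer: 157417/312659 ≈ 0.50348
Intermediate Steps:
(N + 53712)/(134187 + 491131) = (261122 + 53712)/(134187 + 491131) = 314834/625318 = 314834*(1/625318) = 157417/312659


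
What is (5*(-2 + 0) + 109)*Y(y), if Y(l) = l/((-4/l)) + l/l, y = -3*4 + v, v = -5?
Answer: -28215/4 ≈ -7053.8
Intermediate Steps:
y = -17 (y = -3*4 - 5 = -12 - 5 = -17)
Y(l) = 1 - l²/4 (Y(l) = l*(-l/4) + 1 = -l²/4 + 1 = 1 - l²/4)
(5*(-2 + 0) + 109)*Y(y) = (5*(-2 + 0) + 109)*(1 - ¼*(-17)²) = (5*(-2) + 109)*(1 - ¼*289) = (-10 + 109)*(1 - 289/4) = 99*(-285/4) = -28215/4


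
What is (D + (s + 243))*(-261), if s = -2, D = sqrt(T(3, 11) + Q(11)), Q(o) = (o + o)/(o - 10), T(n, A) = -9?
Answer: -62901 - 261*sqrt(13) ≈ -63842.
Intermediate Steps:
Q(o) = 2*o/(-10 + o) (Q(o) = (2*o)/(-10 + o) = 2*o/(-10 + o))
D = sqrt(13) (D = sqrt(-9 + 2*11/(-10 + 11)) = sqrt(-9 + 2*11/1) = sqrt(-9 + 2*11*1) = sqrt(-9 + 22) = sqrt(13) ≈ 3.6056)
(D + (s + 243))*(-261) = (sqrt(13) + (-2 + 243))*(-261) = (sqrt(13) + 241)*(-261) = (241 + sqrt(13))*(-261) = -62901 - 261*sqrt(13)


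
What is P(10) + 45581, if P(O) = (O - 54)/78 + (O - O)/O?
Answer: 1777637/39 ≈ 45580.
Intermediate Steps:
P(O) = -9/13 + O/78 (P(O) = (-54 + O)*(1/78) + 0/O = (-9/13 + O/78) + 0 = -9/13 + O/78)
P(10) + 45581 = (-9/13 + (1/78)*10) + 45581 = (-9/13 + 5/39) + 45581 = -22/39 + 45581 = 1777637/39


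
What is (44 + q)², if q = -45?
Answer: 1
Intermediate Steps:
(44 + q)² = (44 - 45)² = (-1)² = 1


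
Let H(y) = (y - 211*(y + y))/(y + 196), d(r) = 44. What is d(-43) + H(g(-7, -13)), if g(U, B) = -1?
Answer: 9001/195 ≈ 46.159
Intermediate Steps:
H(y) = -421*y/(196 + y) (H(y) = (y - 422*y)/(196 + y) = (-421*y)/(196 + y) = -421*y/(196 + y))
d(-43) + H(g(-7, -13)) = 44 - 421*(-1)/(196 - 1) = 44 - 421*(-1)/195 = 44 - 421*(-1)*1/195 = 44 + 421/195 = 9001/195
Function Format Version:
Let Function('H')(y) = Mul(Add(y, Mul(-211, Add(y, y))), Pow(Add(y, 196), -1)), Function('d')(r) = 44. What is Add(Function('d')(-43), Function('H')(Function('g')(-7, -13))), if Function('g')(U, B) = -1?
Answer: Rational(9001, 195) ≈ 46.159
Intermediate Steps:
Function('H')(y) = Mul(-421, y, Pow(Add(196, y), -1)) (Function('H')(y) = Mul(Add(y, Mul(-211, Mul(2, y))), Pow(Add(196, y), -1)) = Mul(Add(y, Mul(-422, y)), Pow(Add(196, y), -1)) = Mul(Mul(-421, y), Pow(Add(196, y), -1)) = Mul(-421, y, Pow(Add(196, y), -1)))
Add(Function('d')(-43), Function('H')(Function('g')(-7, -13))) = Add(44, Mul(-421, -1, Pow(Add(196, -1), -1))) = Add(44, Mul(-421, -1, Pow(195, -1))) = Add(44, Mul(-421, -1, Rational(1, 195))) = Add(44, Rational(421, 195)) = Rational(9001, 195)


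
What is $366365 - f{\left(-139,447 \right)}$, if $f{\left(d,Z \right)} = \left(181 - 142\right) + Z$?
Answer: $365879$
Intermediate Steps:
$f{\left(d,Z \right)} = 39 + Z$
$366365 - f{\left(-139,447 \right)} = 366365 - \left(39 + 447\right) = 366365 - 486 = 365879$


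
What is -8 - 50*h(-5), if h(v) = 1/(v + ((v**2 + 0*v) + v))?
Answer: -34/3 ≈ -11.333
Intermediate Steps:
h(v) = 1/(v**2 + 2*v) (h(v) = 1/(v + ((v**2 + 0) + v)) = 1/(v + (v**2 + v)) = 1/(v + (v + v**2)) = 1/(v**2 + 2*v))
-8 - 50*h(-5) = -8 - 50/((-5)*(2 - 5)) = -8 - (-10)/(-3) = -8 - (-10)*(-1)/3 = -8 - 50*1/15 = -8 - 10/3 = -34/3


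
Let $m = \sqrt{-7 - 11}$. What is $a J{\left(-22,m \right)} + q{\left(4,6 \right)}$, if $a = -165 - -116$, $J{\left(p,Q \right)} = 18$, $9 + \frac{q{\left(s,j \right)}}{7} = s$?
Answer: $-917$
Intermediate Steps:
$m = 3 i \sqrt{2}$ ($m = \sqrt{-18} = 3 i \sqrt{2} \approx 4.2426 i$)
$q{\left(s,j \right)} = -63 + 7 s$
$a = -49$ ($a = -165 + 116 = -49$)
$a J{\left(-22,m \right)} + q{\left(4,6 \right)} = \left(-49\right) 18 + \left(-63 + 7 \cdot 4\right) = -882 + \left(-63 + 28\right) = -882 - 35 = -917$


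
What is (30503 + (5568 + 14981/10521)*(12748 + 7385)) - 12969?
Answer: 131099545679/1169 ≈ 1.1215e+8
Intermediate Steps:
(30503 + (5568 + 14981/10521)*(12748 + 7385)) - 12969 = (30503 + (5568 + 14981*(1/10521))*20133) - 12969 = (30503 + (5568 + 14981/10521)*20133) - 12969 = (30503 + (58595909/10521)*20133) - 12969 = (30503 + 131079048433/1169) - 12969 = 131114706440/1169 - 12969 = 131099545679/1169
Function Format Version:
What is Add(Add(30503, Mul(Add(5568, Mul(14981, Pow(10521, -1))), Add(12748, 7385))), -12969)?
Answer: Rational(131099545679, 1169) ≈ 1.1215e+8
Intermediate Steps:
Add(Add(30503, Mul(Add(5568, Mul(14981, Pow(10521, -1))), Add(12748, 7385))), -12969) = Add(Add(30503, Mul(Add(5568, Mul(14981, Rational(1, 10521))), 20133)), -12969) = Add(Add(30503, Mul(Add(5568, Rational(14981, 10521)), 20133)), -12969) = Add(Add(30503, Mul(Rational(58595909, 10521), 20133)), -12969) = Add(Add(30503, Rational(131079048433, 1169)), -12969) = Add(Rational(131114706440, 1169), -12969) = Rational(131099545679, 1169)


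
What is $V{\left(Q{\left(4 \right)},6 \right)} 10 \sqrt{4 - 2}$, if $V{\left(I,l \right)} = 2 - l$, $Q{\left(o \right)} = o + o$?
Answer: $- 40 \sqrt{2} \approx -56.569$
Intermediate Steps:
$Q{\left(o \right)} = 2 o$
$V{\left(Q{\left(4 \right)},6 \right)} 10 \sqrt{4 - 2} = \left(2 - 6\right) 10 \sqrt{4 - 2} = \left(2 - 6\right) 10 \sqrt{2} = \left(-4\right) 10 \sqrt{2} = - 40 \sqrt{2}$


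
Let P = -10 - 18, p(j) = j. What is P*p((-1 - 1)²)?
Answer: -112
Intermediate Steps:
P = -28
P*p((-1 - 1)²) = -28*(-1 - 1)² = -28*(-2)² = -28*4 = -112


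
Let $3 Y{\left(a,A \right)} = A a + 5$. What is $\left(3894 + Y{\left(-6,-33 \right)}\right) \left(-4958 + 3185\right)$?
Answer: $-7024035$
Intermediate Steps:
$Y{\left(a,A \right)} = \frac{5}{3} + \frac{A a}{3}$ ($Y{\left(a,A \right)} = \frac{A a + 5}{3} = \frac{5 + A a}{3} = \frac{5}{3} + \frac{A a}{3}$)
$\left(3894 + Y{\left(-6,-33 \right)}\right) \left(-4958 + 3185\right) = \left(3894 + \left(\frac{5}{3} + \frac{1}{3} \left(-33\right) \left(-6\right)\right)\right) \left(-4958 + 3185\right) = \left(3894 + \left(\frac{5}{3} + 66\right)\right) \left(-1773\right) = \left(3894 + \frac{203}{3}\right) \left(-1773\right) = \frac{11885}{3} \left(-1773\right) = -7024035$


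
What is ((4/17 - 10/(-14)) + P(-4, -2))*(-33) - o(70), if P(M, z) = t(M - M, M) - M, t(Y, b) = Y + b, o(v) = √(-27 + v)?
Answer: -3729/119 - √43 ≈ -37.894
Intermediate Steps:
P(M, z) = 0 (P(M, z) = ((M - M) + M) - M = (0 + M) - M = M - M = 0)
((4/17 - 10/(-14)) + P(-4, -2))*(-33) - o(70) = ((4/17 - 10/(-14)) + 0)*(-33) - √(-27 + 70) = ((4*(1/17) - 10*(-1/14)) + 0)*(-33) - √43 = ((4/17 + 5/7) + 0)*(-33) - √43 = (113/119 + 0)*(-33) - √43 = (113/119)*(-33) - √43 = -3729/119 - √43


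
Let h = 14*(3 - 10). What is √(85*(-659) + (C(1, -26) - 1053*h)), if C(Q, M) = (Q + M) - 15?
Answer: √47139 ≈ 217.12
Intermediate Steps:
C(Q, M) = -15 + M + Q (C(Q, M) = (M + Q) - 15 = -15 + M + Q)
h = -98 (h = 14*(-7) = -98)
√(85*(-659) + (C(1, -26) - 1053*h)) = √(85*(-659) + ((-15 - 26 + 1) - 1053*(-98))) = √(-56015 + (-40 + 103194)) = √(-56015 + 103154) = √47139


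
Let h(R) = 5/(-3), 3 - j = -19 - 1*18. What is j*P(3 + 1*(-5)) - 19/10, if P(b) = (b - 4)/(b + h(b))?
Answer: 6991/110 ≈ 63.555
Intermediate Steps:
j = 40 (j = 3 - (-19 - 1*18) = 3 - (-19 - 18) = 3 - 1*(-37) = 3 + 37 = 40)
h(R) = -5/3 (h(R) = 5*(-⅓) = -5/3)
P(b) = (-4 + b)/(-5/3 + b) (P(b) = (b - 4)/(b - 5/3) = (-4 + b)/(-5/3 + b))
j*P(3 + 1*(-5)) - 19/10 = 40*(3*(-4 + (3 + 1*(-5)))/(-5 + 3*(3 + 1*(-5)))) - 19/10 = 40*(3*(-4 + (3 - 5))/(-5 + 3*(3 - 5))) - 19*⅒ = 40*(3*(-4 - 2)/(-5 + 3*(-2))) - 19/10 = 40*(3*(-6)/(-5 - 6)) - 19/10 = 40*(3*(-6)/(-11)) - 19/10 = 40*(3*(-1/11)*(-6)) - 19/10 = 40*(18/11) - 19/10 = 720/11 - 19/10 = 6991/110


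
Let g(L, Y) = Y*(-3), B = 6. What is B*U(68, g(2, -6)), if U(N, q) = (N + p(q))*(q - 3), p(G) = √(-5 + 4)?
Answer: 6120 + 90*I ≈ 6120.0 + 90.0*I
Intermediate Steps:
g(L, Y) = -3*Y
p(G) = I (p(G) = √(-1) = I)
U(N, q) = (-3 + q)*(I + N) (U(N, q) = (N + I)*(q - 3) = (I + N)*(-3 + q) = (-3 + q)*(I + N))
B*U(68, g(2, -6)) = 6*(-3*I - 3*68 + I*(-3*(-6)) + 68*(-3*(-6))) = 6*(-3*I - 204 + I*18 + 68*18) = 6*(-3*I - 204 + 18*I + 1224) = 6*(1020 + 15*I) = 6120 + 90*I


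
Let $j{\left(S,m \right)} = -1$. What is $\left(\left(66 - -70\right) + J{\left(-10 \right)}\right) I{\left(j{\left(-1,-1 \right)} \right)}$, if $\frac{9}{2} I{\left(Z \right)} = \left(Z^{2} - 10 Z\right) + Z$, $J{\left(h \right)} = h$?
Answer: $280$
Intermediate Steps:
$I{\left(Z \right)} = - 2 Z + \frac{2 Z^{2}}{9}$ ($I{\left(Z \right)} = \frac{2 \left(\left(Z^{2} - 10 Z\right) + Z\right)}{9} = \frac{2 \left(Z^{2} - 9 Z\right)}{9} = - 2 Z + \frac{2 Z^{2}}{9}$)
$\left(\left(66 - -70\right) + J{\left(-10 \right)}\right) I{\left(j{\left(-1,-1 \right)} \right)} = \left(\left(66 - -70\right) - 10\right) \frac{2}{9} \left(-1\right) \left(-9 - 1\right) = \left(\left(66 + 70\right) - 10\right) \frac{2}{9} \left(-1\right) \left(-10\right) = \left(136 - 10\right) \frac{20}{9} = 126 \cdot \frac{20}{9} = 280$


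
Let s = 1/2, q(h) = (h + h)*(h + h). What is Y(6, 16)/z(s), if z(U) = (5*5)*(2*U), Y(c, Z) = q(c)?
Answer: 144/25 ≈ 5.7600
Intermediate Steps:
q(h) = 4*h² (q(h) = (2*h)*(2*h) = 4*h²)
Y(c, Z) = 4*c²
s = ½ ≈ 0.50000
z(U) = 50*U (z(U) = 25*(2*U) = 50*U)
Y(6, 16)/z(s) = (4*6²)/((50*(½))) = (4*36)/25 = 144*(1/25) = 144/25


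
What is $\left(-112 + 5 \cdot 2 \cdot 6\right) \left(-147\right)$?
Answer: $7644$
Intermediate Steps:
$\left(-112 + 5 \cdot 2 \cdot 6\right) \left(-147\right) = \left(-112 + 10 \cdot 6\right) \left(-147\right) = \left(-112 + 60\right) \left(-147\right) = \left(-52\right) \left(-147\right) = 7644$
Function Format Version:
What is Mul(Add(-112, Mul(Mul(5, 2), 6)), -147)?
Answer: 7644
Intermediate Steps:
Mul(Add(-112, Mul(Mul(5, 2), 6)), -147) = Mul(Add(-112, Mul(10, 6)), -147) = Mul(Add(-112, 60), -147) = Mul(-52, -147) = 7644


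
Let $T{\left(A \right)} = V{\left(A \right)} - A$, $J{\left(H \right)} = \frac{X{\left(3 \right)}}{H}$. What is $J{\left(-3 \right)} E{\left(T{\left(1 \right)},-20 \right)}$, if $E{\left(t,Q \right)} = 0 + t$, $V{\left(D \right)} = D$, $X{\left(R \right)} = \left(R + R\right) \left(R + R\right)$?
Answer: $0$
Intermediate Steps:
$X{\left(R \right)} = 4 R^{2}$ ($X{\left(R \right)} = 2 R 2 R = 4 R^{2}$)
$J{\left(H \right)} = \frac{36}{H}$ ($J{\left(H \right)} = \frac{4 \cdot 3^{2}}{H} = \frac{4 \cdot 9}{H} = \frac{36}{H}$)
$T{\left(A \right)} = 0$ ($T{\left(A \right)} = A - A = 0$)
$E{\left(t,Q \right)} = t$
$J{\left(-3 \right)} E{\left(T{\left(1 \right)},-20 \right)} = \frac{36}{-3} \cdot 0 = 36 \left(- \frac{1}{3}\right) 0 = \left(-12\right) 0 = 0$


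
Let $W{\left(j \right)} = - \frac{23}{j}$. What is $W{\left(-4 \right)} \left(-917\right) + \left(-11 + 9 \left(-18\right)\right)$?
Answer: $- \frac{21783}{4} \approx -5445.8$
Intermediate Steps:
$W{\left(-4 \right)} \left(-917\right) + \left(-11 + 9 \left(-18\right)\right) = - \frac{23}{-4} \left(-917\right) + \left(-11 + 9 \left(-18\right)\right) = \left(-23\right) \left(- \frac{1}{4}\right) \left(-917\right) - 173 = \frac{23}{4} \left(-917\right) - 173 = - \frac{21091}{4} - 173 = - \frac{21783}{4}$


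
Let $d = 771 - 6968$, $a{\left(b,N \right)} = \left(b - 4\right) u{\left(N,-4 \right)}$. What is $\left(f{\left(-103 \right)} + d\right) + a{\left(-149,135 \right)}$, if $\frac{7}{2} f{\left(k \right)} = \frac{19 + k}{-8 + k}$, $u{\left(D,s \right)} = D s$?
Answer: $\frac{2827659}{37} \approx 76423.0$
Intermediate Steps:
$a{\left(b,N \right)} = - 4 N \left(-4 + b\right)$ ($a{\left(b,N \right)} = \left(b - 4\right) N \left(-4\right) = \left(-4 + b\right) \left(- 4 N\right) = - 4 N \left(-4 + b\right)$)
$f{\left(k \right)} = \frac{2 \left(19 + k\right)}{7 \left(-8 + k\right)}$ ($f{\left(k \right)} = \frac{2 \frac{19 + k}{-8 + k}}{7} = \frac{2 \left(19 + k\right)}{7 \left(-8 + k\right)}$)
$d = -6197$ ($d = 771 - 6968 = -6197$)
$\left(f{\left(-103 \right)} + d\right) + a{\left(-149,135 \right)} = \left(\frac{2 \left(19 - 103\right)}{7 \left(-8 - 103\right)} - 6197\right) + 4 \cdot 135 \left(4 - -149\right) = \left(\frac{2}{7} \frac{1}{-111} \left(-84\right) - 6197\right) + 4 \cdot 135 \left(4 + 149\right) = \left(\frac{2}{7} \left(- \frac{1}{111}\right) \left(-84\right) - 6197\right) + 4 \cdot 135 \cdot 153 = \left(\frac{8}{37} - 6197\right) + 82620 = - \frac{229281}{37} + 82620 = \frac{2827659}{37}$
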